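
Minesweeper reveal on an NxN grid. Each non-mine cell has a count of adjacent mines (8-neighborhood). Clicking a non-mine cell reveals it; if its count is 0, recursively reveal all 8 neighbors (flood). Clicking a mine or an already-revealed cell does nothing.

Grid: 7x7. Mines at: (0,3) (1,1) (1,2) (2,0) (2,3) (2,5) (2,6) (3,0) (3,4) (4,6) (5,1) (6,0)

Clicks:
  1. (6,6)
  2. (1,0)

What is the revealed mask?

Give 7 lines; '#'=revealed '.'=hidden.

Answer: .......
#......
.......
.......
..####.
..#####
..#####

Derivation:
Click 1 (6,6) count=0: revealed 14 new [(4,2) (4,3) (4,4) (4,5) (5,2) (5,3) (5,4) (5,5) (5,6) (6,2) (6,3) (6,4) (6,5) (6,6)] -> total=14
Click 2 (1,0) count=2: revealed 1 new [(1,0)] -> total=15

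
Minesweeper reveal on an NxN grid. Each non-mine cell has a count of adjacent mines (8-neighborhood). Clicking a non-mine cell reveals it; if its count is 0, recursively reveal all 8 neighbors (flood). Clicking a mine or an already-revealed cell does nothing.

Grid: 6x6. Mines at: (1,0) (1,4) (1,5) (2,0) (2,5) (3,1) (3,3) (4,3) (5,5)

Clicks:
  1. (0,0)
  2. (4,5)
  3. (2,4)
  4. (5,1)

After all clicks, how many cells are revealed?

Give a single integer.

Answer: 9

Derivation:
Click 1 (0,0) count=1: revealed 1 new [(0,0)] -> total=1
Click 2 (4,5) count=1: revealed 1 new [(4,5)] -> total=2
Click 3 (2,4) count=4: revealed 1 new [(2,4)] -> total=3
Click 4 (5,1) count=0: revealed 6 new [(4,0) (4,1) (4,2) (5,0) (5,1) (5,2)] -> total=9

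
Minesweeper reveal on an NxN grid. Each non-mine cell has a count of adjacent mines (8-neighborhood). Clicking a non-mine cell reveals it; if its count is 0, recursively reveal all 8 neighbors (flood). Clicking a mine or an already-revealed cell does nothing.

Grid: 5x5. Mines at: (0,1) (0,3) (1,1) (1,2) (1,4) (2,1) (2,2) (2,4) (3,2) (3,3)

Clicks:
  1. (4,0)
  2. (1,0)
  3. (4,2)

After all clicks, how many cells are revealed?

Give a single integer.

Click 1 (4,0) count=0: revealed 4 new [(3,0) (3,1) (4,0) (4,1)] -> total=4
Click 2 (1,0) count=3: revealed 1 new [(1,0)] -> total=5
Click 3 (4,2) count=2: revealed 1 new [(4,2)] -> total=6

Answer: 6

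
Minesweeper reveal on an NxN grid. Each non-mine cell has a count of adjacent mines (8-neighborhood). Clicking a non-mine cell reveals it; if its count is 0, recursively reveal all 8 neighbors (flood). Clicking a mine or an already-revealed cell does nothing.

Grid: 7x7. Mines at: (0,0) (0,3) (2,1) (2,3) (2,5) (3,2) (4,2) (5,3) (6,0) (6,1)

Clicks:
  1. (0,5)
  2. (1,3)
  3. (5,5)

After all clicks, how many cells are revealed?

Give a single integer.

Answer: 19

Derivation:
Click 1 (0,5) count=0: revealed 6 new [(0,4) (0,5) (0,6) (1,4) (1,5) (1,6)] -> total=6
Click 2 (1,3) count=2: revealed 1 new [(1,3)] -> total=7
Click 3 (5,5) count=0: revealed 12 new [(3,4) (3,5) (3,6) (4,4) (4,5) (4,6) (5,4) (5,5) (5,6) (6,4) (6,5) (6,6)] -> total=19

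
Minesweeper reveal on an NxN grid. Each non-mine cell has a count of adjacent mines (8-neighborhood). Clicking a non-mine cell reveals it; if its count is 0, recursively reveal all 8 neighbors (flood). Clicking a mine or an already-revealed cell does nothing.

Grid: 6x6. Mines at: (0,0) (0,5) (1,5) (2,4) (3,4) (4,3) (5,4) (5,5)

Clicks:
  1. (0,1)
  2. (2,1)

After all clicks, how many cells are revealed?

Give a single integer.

Click 1 (0,1) count=1: revealed 1 new [(0,1)] -> total=1
Click 2 (2,1) count=0: revealed 22 new [(0,2) (0,3) (0,4) (1,0) (1,1) (1,2) (1,3) (1,4) (2,0) (2,1) (2,2) (2,3) (3,0) (3,1) (3,2) (3,3) (4,0) (4,1) (4,2) (5,0) (5,1) (5,2)] -> total=23

Answer: 23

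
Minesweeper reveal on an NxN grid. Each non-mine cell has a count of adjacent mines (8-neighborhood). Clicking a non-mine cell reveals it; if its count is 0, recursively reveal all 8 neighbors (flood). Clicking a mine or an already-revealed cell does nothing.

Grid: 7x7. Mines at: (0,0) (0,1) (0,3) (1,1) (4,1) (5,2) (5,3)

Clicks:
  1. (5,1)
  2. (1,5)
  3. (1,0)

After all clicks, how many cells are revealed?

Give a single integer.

Answer: 31

Derivation:
Click 1 (5,1) count=2: revealed 1 new [(5,1)] -> total=1
Click 2 (1,5) count=0: revealed 29 new [(0,4) (0,5) (0,6) (1,2) (1,3) (1,4) (1,5) (1,6) (2,2) (2,3) (2,4) (2,5) (2,6) (3,2) (3,3) (3,4) (3,5) (3,6) (4,2) (4,3) (4,4) (4,5) (4,6) (5,4) (5,5) (5,6) (6,4) (6,5) (6,6)] -> total=30
Click 3 (1,0) count=3: revealed 1 new [(1,0)] -> total=31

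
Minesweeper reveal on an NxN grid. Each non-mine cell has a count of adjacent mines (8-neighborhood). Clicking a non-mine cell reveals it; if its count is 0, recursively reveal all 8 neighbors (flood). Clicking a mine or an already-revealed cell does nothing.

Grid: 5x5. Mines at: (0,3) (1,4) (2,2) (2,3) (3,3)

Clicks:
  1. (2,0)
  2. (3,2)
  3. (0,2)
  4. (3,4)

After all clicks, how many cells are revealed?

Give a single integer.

Click 1 (2,0) count=0: revealed 14 new [(0,0) (0,1) (0,2) (1,0) (1,1) (1,2) (2,0) (2,1) (3,0) (3,1) (3,2) (4,0) (4,1) (4,2)] -> total=14
Click 2 (3,2) count=3: revealed 0 new [(none)] -> total=14
Click 3 (0,2) count=1: revealed 0 new [(none)] -> total=14
Click 4 (3,4) count=2: revealed 1 new [(3,4)] -> total=15

Answer: 15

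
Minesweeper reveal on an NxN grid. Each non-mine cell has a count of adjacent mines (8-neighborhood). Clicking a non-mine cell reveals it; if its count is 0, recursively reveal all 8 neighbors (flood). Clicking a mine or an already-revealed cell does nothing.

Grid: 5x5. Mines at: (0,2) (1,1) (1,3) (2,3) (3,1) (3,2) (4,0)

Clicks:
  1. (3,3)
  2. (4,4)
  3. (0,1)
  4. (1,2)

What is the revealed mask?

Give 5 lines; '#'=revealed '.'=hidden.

Click 1 (3,3) count=2: revealed 1 new [(3,3)] -> total=1
Click 2 (4,4) count=0: revealed 3 new [(3,4) (4,3) (4,4)] -> total=4
Click 3 (0,1) count=2: revealed 1 new [(0,1)] -> total=5
Click 4 (1,2) count=4: revealed 1 new [(1,2)] -> total=6

Answer: .#...
..#..
.....
...##
...##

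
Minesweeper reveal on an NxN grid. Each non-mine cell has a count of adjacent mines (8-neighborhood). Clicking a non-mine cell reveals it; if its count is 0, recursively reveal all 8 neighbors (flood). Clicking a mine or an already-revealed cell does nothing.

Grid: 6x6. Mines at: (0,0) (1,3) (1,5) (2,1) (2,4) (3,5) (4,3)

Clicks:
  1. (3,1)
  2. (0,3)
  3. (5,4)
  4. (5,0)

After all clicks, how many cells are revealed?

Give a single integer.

Answer: 11

Derivation:
Click 1 (3,1) count=1: revealed 1 new [(3,1)] -> total=1
Click 2 (0,3) count=1: revealed 1 new [(0,3)] -> total=2
Click 3 (5,4) count=1: revealed 1 new [(5,4)] -> total=3
Click 4 (5,0) count=0: revealed 8 new [(3,0) (3,2) (4,0) (4,1) (4,2) (5,0) (5,1) (5,2)] -> total=11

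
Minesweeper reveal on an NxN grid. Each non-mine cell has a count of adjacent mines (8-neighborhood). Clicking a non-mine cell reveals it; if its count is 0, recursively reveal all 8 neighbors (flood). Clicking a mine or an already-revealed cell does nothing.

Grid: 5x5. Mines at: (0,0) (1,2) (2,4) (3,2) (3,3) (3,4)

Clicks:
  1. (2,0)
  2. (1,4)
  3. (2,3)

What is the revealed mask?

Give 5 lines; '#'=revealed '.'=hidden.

Answer: .....
##..#
##.#.
##...
##...

Derivation:
Click 1 (2,0) count=0: revealed 8 new [(1,0) (1,1) (2,0) (2,1) (3,0) (3,1) (4,0) (4,1)] -> total=8
Click 2 (1,4) count=1: revealed 1 new [(1,4)] -> total=9
Click 3 (2,3) count=5: revealed 1 new [(2,3)] -> total=10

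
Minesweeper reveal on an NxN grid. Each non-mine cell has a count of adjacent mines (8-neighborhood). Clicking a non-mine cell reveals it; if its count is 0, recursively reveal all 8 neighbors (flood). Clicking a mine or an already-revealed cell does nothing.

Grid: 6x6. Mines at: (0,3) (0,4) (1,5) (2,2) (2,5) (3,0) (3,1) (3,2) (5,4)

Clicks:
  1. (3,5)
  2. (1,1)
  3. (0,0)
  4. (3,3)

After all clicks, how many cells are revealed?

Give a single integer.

Answer: 10

Derivation:
Click 1 (3,5) count=1: revealed 1 new [(3,5)] -> total=1
Click 2 (1,1) count=1: revealed 1 new [(1,1)] -> total=2
Click 3 (0,0) count=0: revealed 7 new [(0,0) (0,1) (0,2) (1,0) (1,2) (2,0) (2,1)] -> total=9
Click 4 (3,3) count=2: revealed 1 new [(3,3)] -> total=10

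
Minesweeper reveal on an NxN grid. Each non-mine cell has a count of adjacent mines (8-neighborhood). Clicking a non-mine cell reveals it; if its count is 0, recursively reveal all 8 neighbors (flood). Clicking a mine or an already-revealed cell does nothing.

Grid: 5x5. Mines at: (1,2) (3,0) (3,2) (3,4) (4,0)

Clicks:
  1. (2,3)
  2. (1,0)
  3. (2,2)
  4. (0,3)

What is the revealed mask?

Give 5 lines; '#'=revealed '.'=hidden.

Answer: ##.#.
##...
####.
.....
.....

Derivation:
Click 1 (2,3) count=3: revealed 1 new [(2,3)] -> total=1
Click 2 (1,0) count=0: revealed 6 new [(0,0) (0,1) (1,0) (1,1) (2,0) (2,1)] -> total=7
Click 3 (2,2) count=2: revealed 1 new [(2,2)] -> total=8
Click 4 (0,3) count=1: revealed 1 new [(0,3)] -> total=9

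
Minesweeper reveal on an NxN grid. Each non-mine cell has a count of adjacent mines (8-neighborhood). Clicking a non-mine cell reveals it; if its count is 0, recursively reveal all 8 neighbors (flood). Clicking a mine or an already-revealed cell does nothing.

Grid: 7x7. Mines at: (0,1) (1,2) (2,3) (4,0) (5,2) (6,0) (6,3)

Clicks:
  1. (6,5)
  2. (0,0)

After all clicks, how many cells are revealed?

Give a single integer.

Answer: 27

Derivation:
Click 1 (6,5) count=0: revealed 26 new [(0,3) (0,4) (0,5) (0,6) (1,3) (1,4) (1,5) (1,6) (2,4) (2,5) (2,6) (3,3) (3,4) (3,5) (3,6) (4,3) (4,4) (4,5) (4,6) (5,3) (5,4) (5,5) (5,6) (6,4) (6,5) (6,6)] -> total=26
Click 2 (0,0) count=1: revealed 1 new [(0,0)] -> total=27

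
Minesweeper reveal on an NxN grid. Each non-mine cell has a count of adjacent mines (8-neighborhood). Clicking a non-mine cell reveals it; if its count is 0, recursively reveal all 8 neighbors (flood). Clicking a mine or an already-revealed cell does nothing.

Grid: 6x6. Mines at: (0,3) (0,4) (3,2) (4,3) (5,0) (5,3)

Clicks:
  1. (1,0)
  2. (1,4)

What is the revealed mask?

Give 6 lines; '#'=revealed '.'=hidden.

Click 1 (1,0) count=0: revealed 13 new [(0,0) (0,1) (0,2) (1,0) (1,1) (1,2) (2,0) (2,1) (2,2) (3,0) (3,1) (4,0) (4,1)] -> total=13
Click 2 (1,4) count=2: revealed 1 new [(1,4)] -> total=14

Answer: ###...
###.#.
###...
##....
##....
......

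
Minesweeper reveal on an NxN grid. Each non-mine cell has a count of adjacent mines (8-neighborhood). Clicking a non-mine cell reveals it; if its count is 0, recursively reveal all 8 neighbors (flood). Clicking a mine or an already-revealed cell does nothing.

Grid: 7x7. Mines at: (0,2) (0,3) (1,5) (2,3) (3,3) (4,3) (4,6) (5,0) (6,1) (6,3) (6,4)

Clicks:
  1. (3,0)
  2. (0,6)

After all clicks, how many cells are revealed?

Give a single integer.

Click 1 (3,0) count=0: revealed 14 new [(0,0) (0,1) (1,0) (1,1) (1,2) (2,0) (2,1) (2,2) (3,0) (3,1) (3,2) (4,0) (4,1) (4,2)] -> total=14
Click 2 (0,6) count=1: revealed 1 new [(0,6)] -> total=15

Answer: 15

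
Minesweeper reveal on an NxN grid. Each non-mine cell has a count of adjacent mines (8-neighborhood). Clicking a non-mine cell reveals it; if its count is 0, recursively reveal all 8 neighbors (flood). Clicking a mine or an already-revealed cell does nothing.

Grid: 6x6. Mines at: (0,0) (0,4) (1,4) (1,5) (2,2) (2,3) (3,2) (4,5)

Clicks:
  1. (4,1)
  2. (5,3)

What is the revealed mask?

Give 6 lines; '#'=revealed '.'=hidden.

Answer: ......
##....
##....
##....
#####.
#####.

Derivation:
Click 1 (4,1) count=1: revealed 1 new [(4,1)] -> total=1
Click 2 (5,3) count=0: revealed 15 new [(1,0) (1,1) (2,0) (2,1) (3,0) (3,1) (4,0) (4,2) (4,3) (4,4) (5,0) (5,1) (5,2) (5,3) (5,4)] -> total=16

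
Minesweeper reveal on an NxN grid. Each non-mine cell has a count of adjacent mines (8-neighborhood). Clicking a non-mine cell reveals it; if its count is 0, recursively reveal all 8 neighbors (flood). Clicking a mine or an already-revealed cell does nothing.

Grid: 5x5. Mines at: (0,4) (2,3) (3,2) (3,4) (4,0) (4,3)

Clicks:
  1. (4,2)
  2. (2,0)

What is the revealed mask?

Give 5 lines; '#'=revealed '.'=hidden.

Answer: ####.
####.
###..
##...
..#..

Derivation:
Click 1 (4,2) count=2: revealed 1 new [(4,2)] -> total=1
Click 2 (2,0) count=0: revealed 13 new [(0,0) (0,1) (0,2) (0,3) (1,0) (1,1) (1,2) (1,3) (2,0) (2,1) (2,2) (3,0) (3,1)] -> total=14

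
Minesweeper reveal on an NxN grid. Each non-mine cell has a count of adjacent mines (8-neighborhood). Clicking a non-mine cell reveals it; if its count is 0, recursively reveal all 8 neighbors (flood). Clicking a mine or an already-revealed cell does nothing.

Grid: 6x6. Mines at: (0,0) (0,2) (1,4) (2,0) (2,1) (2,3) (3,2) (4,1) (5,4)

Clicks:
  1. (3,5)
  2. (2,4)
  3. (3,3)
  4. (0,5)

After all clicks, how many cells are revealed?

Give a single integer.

Click 1 (3,5) count=0: revealed 6 new [(2,4) (2,5) (3,4) (3,5) (4,4) (4,5)] -> total=6
Click 2 (2,4) count=2: revealed 0 new [(none)] -> total=6
Click 3 (3,3) count=2: revealed 1 new [(3,3)] -> total=7
Click 4 (0,5) count=1: revealed 1 new [(0,5)] -> total=8

Answer: 8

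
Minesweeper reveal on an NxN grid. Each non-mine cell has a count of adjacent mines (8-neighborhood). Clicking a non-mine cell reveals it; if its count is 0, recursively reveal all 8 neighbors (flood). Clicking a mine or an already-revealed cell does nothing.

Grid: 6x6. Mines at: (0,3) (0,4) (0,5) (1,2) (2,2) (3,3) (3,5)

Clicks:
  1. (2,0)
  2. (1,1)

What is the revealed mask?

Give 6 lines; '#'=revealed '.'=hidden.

Answer: ##....
##....
##....
###...
######
######

Derivation:
Click 1 (2,0) count=0: revealed 21 new [(0,0) (0,1) (1,0) (1,1) (2,0) (2,1) (3,0) (3,1) (3,2) (4,0) (4,1) (4,2) (4,3) (4,4) (4,5) (5,0) (5,1) (5,2) (5,3) (5,4) (5,5)] -> total=21
Click 2 (1,1) count=2: revealed 0 new [(none)] -> total=21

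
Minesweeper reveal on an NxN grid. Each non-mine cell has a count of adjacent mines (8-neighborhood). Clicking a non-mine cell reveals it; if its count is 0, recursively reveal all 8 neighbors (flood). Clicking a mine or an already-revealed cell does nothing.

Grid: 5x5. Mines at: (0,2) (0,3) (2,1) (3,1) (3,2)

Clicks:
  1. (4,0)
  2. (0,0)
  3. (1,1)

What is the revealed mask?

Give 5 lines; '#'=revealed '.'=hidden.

Click 1 (4,0) count=1: revealed 1 new [(4,0)] -> total=1
Click 2 (0,0) count=0: revealed 4 new [(0,0) (0,1) (1,0) (1,1)] -> total=5
Click 3 (1,1) count=2: revealed 0 new [(none)] -> total=5

Answer: ##...
##...
.....
.....
#....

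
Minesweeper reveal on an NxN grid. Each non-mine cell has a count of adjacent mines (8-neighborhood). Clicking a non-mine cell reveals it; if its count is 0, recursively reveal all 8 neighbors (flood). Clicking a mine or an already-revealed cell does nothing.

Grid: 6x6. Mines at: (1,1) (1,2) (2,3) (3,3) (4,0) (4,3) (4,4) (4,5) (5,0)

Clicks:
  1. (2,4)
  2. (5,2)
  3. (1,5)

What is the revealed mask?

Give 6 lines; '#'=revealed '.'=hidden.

Answer: ...###
...###
....##
....##
......
..#...

Derivation:
Click 1 (2,4) count=2: revealed 1 new [(2,4)] -> total=1
Click 2 (5,2) count=1: revealed 1 new [(5,2)] -> total=2
Click 3 (1,5) count=0: revealed 9 new [(0,3) (0,4) (0,5) (1,3) (1,4) (1,5) (2,5) (3,4) (3,5)] -> total=11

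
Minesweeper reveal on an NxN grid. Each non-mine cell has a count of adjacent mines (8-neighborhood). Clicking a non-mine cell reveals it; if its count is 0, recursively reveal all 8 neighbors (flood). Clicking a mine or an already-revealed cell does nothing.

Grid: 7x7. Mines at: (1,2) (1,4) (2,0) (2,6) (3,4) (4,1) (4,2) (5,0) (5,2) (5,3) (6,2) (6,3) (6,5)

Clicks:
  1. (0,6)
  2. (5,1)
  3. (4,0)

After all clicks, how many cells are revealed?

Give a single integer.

Click 1 (0,6) count=0: revealed 4 new [(0,5) (0,6) (1,5) (1,6)] -> total=4
Click 2 (5,1) count=5: revealed 1 new [(5,1)] -> total=5
Click 3 (4,0) count=2: revealed 1 new [(4,0)] -> total=6

Answer: 6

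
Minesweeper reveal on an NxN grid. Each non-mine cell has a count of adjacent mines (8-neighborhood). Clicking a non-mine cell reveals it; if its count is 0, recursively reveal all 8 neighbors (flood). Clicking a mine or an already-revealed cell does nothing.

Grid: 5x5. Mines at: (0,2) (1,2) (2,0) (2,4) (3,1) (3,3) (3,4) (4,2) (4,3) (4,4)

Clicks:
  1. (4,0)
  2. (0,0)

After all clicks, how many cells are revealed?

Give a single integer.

Answer: 5

Derivation:
Click 1 (4,0) count=1: revealed 1 new [(4,0)] -> total=1
Click 2 (0,0) count=0: revealed 4 new [(0,0) (0,1) (1,0) (1,1)] -> total=5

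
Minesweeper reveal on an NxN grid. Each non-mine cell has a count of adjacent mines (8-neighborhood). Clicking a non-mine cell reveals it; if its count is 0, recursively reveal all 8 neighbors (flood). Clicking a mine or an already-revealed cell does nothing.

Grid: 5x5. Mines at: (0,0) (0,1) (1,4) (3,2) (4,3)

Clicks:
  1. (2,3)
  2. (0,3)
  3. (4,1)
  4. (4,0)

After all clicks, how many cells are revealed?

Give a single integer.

Click 1 (2,3) count=2: revealed 1 new [(2,3)] -> total=1
Click 2 (0,3) count=1: revealed 1 new [(0,3)] -> total=2
Click 3 (4,1) count=1: revealed 1 new [(4,1)] -> total=3
Click 4 (4,0) count=0: revealed 7 new [(1,0) (1,1) (2,0) (2,1) (3,0) (3,1) (4,0)] -> total=10

Answer: 10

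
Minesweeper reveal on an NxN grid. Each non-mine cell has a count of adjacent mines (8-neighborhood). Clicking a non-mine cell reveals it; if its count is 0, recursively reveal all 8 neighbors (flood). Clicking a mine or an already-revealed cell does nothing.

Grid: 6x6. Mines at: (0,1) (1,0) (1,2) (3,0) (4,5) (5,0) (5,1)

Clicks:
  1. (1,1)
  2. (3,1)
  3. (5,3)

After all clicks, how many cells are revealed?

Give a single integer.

Click 1 (1,1) count=3: revealed 1 new [(1,1)] -> total=1
Click 2 (3,1) count=1: revealed 1 new [(3,1)] -> total=2
Click 3 (5,3) count=0: revealed 22 new [(0,3) (0,4) (0,5) (1,3) (1,4) (1,5) (2,1) (2,2) (2,3) (2,4) (2,5) (3,2) (3,3) (3,4) (3,5) (4,1) (4,2) (4,3) (4,4) (5,2) (5,3) (5,4)] -> total=24

Answer: 24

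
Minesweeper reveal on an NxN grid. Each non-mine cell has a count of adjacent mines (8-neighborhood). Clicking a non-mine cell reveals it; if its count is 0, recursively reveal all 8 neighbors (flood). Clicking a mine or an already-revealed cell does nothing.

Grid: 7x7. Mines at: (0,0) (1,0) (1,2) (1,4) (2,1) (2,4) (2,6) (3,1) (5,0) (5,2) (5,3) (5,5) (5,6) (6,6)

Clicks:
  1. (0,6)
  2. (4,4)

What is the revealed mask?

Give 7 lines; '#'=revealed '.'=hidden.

Answer: .....##
.....##
.......
.......
....#..
.......
.......

Derivation:
Click 1 (0,6) count=0: revealed 4 new [(0,5) (0,6) (1,5) (1,6)] -> total=4
Click 2 (4,4) count=2: revealed 1 new [(4,4)] -> total=5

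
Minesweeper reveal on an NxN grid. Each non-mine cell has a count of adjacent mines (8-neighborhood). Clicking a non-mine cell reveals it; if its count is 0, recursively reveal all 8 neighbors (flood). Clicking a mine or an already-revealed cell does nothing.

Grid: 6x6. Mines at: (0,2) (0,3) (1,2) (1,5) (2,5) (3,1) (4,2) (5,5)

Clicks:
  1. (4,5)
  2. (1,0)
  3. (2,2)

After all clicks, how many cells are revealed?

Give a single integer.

Answer: 8

Derivation:
Click 1 (4,5) count=1: revealed 1 new [(4,5)] -> total=1
Click 2 (1,0) count=0: revealed 6 new [(0,0) (0,1) (1,0) (1,1) (2,0) (2,1)] -> total=7
Click 3 (2,2) count=2: revealed 1 new [(2,2)] -> total=8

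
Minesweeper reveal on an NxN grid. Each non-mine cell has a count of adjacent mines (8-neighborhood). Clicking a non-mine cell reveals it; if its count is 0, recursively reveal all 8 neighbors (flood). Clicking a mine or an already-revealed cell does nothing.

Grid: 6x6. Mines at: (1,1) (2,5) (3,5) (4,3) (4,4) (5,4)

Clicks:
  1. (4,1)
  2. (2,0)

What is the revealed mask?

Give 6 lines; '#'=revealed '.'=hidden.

Answer: ......
......
###...
###...
###...
###...

Derivation:
Click 1 (4,1) count=0: revealed 12 new [(2,0) (2,1) (2,2) (3,0) (3,1) (3,2) (4,0) (4,1) (4,2) (5,0) (5,1) (5,2)] -> total=12
Click 2 (2,0) count=1: revealed 0 new [(none)] -> total=12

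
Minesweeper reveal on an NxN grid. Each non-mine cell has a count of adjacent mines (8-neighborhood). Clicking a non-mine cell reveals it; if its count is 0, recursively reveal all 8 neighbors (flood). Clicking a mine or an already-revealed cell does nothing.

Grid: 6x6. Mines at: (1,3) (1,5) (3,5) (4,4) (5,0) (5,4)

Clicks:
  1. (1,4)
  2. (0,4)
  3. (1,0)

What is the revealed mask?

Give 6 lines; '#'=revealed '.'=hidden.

Answer: ###.#.
###.#.
####..
####..
####..
.###..

Derivation:
Click 1 (1,4) count=2: revealed 1 new [(1,4)] -> total=1
Click 2 (0,4) count=2: revealed 1 new [(0,4)] -> total=2
Click 3 (1,0) count=0: revealed 21 new [(0,0) (0,1) (0,2) (1,0) (1,1) (1,2) (2,0) (2,1) (2,2) (2,3) (3,0) (3,1) (3,2) (3,3) (4,0) (4,1) (4,2) (4,3) (5,1) (5,2) (5,3)] -> total=23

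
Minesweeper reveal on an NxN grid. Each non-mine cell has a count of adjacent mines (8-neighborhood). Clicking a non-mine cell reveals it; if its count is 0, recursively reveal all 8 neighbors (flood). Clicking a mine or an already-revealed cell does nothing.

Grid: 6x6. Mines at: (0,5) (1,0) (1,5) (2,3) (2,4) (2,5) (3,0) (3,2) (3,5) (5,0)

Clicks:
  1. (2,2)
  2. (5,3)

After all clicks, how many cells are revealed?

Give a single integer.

Answer: 11

Derivation:
Click 1 (2,2) count=2: revealed 1 new [(2,2)] -> total=1
Click 2 (5,3) count=0: revealed 10 new [(4,1) (4,2) (4,3) (4,4) (4,5) (5,1) (5,2) (5,3) (5,4) (5,5)] -> total=11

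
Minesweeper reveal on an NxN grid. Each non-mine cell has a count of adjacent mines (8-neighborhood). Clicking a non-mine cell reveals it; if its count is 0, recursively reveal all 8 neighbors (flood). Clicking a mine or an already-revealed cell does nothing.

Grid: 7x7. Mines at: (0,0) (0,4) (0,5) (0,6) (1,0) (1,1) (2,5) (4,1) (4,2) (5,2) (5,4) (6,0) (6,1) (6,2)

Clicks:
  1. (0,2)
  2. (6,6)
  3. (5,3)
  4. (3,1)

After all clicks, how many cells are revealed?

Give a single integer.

Click 1 (0,2) count=1: revealed 1 new [(0,2)] -> total=1
Click 2 (6,6) count=0: revealed 8 new [(3,5) (3,6) (4,5) (4,6) (5,5) (5,6) (6,5) (6,6)] -> total=9
Click 3 (5,3) count=4: revealed 1 new [(5,3)] -> total=10
Click 4 (3,1) count=2: revealed 1 new [(3,1)] -> total=11

Answer: 11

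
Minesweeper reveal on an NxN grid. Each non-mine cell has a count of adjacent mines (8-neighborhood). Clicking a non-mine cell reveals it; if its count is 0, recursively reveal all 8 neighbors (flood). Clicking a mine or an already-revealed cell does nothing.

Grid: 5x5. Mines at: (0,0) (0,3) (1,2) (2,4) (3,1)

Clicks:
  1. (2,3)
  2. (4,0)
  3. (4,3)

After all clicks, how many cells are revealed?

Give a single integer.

Click 1 (2,3) count=2: revealed 1 new [(2,3)] -> total=1
Click 2 (4,0) count=1: revealed 1 new [(4,0)] -> total=2
Click 3 (4,3) count=0: revealed 6 new [(3,2) (3,3) (3,4) (4,2) (4,3) (4,4)] -> total=8

Answer: 8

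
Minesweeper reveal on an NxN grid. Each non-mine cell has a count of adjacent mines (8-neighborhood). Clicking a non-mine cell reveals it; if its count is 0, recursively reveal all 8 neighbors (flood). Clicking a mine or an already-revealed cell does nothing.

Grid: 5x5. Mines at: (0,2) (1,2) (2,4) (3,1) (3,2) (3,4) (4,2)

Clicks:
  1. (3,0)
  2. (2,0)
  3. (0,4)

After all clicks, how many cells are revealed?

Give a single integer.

Click 1 (3,0) count=1: revealed 1 new [(3,0)] -> total=1
Click 2 (2,0) count=1: revealed 1 new [(2,0)] -> total=2
Click 3 (0,4) count=0: revealed 4 new [(0,3) (0,4) (1,3) (1,4)] -> total=6

Answer: 6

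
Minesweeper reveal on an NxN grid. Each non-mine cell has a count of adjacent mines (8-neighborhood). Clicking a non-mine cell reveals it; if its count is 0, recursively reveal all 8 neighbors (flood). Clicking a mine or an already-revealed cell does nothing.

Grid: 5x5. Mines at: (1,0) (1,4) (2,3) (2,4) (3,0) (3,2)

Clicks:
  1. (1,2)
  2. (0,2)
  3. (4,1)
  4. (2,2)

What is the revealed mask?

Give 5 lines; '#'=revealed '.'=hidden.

Click 1 (1,2) count=1: revealed 1 new [(1,2)] -> total=1
Click 2 (0,2) count=0: revealed 5 new [(0,1) (0,2) (0,3) (1,1) (1,3)] -> total=6
Click 3 (4,1) count=2: revealed 1 new [(4,1)] -> total=7
Click 4 (2,2) count=2: revealed 1 new [(2,2)] -> total=8

Answer: .###.
.###.
..#..
.....
.#...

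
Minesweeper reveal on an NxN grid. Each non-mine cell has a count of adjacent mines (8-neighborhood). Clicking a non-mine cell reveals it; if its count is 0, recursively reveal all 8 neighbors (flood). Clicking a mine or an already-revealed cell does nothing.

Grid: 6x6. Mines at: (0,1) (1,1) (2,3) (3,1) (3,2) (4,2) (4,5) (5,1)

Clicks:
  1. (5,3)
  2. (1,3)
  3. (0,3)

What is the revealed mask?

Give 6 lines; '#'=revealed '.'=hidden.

Click 1 (5,3) count=1: revealed 1 new [(5,3)] -> total=1
Click 2 (1,3) count=1: revealed 1 new [(1,3)] -> total=2
Click 3 (0,3) count=0: revealed 11 new [(0,2) (0,3) (0,4) (0,5) (1,2) (1,4) (1,5) (2,4) (2,5) (3,4) (3,5)] -> total=13

Answer: ..####
..####
....##
....##
......
...#..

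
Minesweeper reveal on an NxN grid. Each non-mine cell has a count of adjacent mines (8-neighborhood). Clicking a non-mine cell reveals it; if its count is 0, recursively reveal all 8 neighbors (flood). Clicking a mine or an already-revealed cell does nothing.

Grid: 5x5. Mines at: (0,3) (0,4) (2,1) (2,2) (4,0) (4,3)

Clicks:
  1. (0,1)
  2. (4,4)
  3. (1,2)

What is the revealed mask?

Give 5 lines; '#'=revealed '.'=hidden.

Click 1 (0,1) count=0: revealed 6 new [(0,0) (0,1) (0,2) (1,0) (1,1) (1,2)] -> total=6
Click 2 (4,4) count=1: revealed 1 new [(4,4)] -> total=7
Click 3 (1,2) count=3: revealed 0 new [(none)] -> total=7

Answer: ###..
###..
.....
.....
....#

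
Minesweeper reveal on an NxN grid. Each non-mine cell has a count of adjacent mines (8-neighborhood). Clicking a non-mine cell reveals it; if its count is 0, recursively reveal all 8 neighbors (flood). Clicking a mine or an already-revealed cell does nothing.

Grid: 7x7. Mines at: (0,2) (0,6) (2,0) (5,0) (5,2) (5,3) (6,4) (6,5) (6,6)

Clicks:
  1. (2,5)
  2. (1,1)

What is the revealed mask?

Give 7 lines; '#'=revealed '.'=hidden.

Answer: ...###.
.######
.######
.######
.######
....###
.......

Derivation:
Click 1 (2,5) count=0: revealed 30 new [(0,3) (0,4) (0,5) (1,1) (1,2) (1,3) (1,4) (1,5) (1,6) (2,1) (2,2) (2,3) (2,4) (2,5) (2,6) (3,1) (3,2) (3,3) (3,4) (3,5) (3,6) (4,1) (4,2) (4,3) (4,4) (4,5) (4,6) (5,4) (5,5) (5,6)] -> total=30
Click 2 (1,1) count=2: revealed 0 new [(none)] -> total=30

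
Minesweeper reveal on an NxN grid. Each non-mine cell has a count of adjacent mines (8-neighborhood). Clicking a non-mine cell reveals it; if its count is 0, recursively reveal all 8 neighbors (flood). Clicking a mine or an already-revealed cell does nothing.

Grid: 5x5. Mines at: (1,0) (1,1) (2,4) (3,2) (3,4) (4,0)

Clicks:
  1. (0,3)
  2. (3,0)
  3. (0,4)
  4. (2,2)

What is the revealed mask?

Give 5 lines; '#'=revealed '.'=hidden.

Click 1 (0,3) count=0: revealed 6 new [(0,2) (0,3) (0,4) (1,2) (1,3) (1,4)] -> total=6
Click 2 (3,0) count=1: revealed 1 new [(3,0)] -> total=7
Click 3 (0,4) count=0: revealed 0 new [(none)] -> total=7
Click 4 (2,2) count=2: revealed 1 new [(2,2)] -> total=8

Answer: ..###
..###
..#..
#....
.....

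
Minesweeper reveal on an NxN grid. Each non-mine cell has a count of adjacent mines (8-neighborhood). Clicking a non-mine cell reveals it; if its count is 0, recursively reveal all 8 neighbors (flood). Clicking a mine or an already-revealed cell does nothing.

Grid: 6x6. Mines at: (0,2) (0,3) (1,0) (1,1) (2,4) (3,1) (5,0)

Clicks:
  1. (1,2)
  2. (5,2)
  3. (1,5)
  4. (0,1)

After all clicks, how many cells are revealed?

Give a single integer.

Answer: 17

Derivation:
Click 1 (1,2) count=3: revealed 1 new [(1,2)] -> total=1
Click 2 (5,2) count=0: revealed 14 new [(3,2) (3,3) (3,4) (3,5) (4,1) (4,2) (4,3) (4,4) (4,5) (5,1) (5,2) (5,3) (5,4) (5,5)] -> total=15
Click 3 (1,5) count=1: revealed 1 new [(1,5)] -> total=16
Click 4 (0,1) count=3: revealed 1 new [(0,1)] -> total=17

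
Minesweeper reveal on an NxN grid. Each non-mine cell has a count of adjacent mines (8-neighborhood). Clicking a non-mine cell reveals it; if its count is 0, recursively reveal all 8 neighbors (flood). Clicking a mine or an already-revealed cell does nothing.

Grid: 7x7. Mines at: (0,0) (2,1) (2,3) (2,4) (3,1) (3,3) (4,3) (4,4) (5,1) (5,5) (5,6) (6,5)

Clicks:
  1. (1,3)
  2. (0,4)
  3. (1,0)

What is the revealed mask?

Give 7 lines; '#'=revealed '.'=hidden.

Click 1 (1,3) count=2: revealed 1 new [(1,3)] -> total=1
Click 2 (0,4) count=0: revealed 17 new [(0,1) (0,2) (0,3) (0,4) (0,5) (0,6) (1,1) (1,2) (1,4) (1,5) (1,6) (2,5) (2,6) (3,5) (3,6) (4,5) (4,6)] -> total=18
Click 3 (1,0) count=2: revealed 1 new [(1,0)] -> total=19

Answer: .######
#######
.....##
.....##
.....##
.......
.......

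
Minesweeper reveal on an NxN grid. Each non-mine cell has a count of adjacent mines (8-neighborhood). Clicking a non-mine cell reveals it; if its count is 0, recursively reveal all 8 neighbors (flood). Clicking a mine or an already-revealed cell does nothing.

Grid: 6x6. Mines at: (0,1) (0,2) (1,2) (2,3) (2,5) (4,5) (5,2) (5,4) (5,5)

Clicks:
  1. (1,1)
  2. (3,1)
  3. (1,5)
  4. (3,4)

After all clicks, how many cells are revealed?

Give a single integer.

Click 1 (1,1) count=3: revealed 1 new [(1,1)] -> total=1
Click 2 (3,1) count=0: revealed 12 new [(1,0) (2,0) (2,1) (2,2) (3,0) (3,1) (3,2) (4,0) (4,1) (4,2) (5,0) (5,1)] -> total=13
Click 3 (1,5) count=1: revealed 1 new [(1,5)] -> total=14
Click 4 (3,4) count=3: revealed 1 new [(3,4)] -> total=15

Answer: 15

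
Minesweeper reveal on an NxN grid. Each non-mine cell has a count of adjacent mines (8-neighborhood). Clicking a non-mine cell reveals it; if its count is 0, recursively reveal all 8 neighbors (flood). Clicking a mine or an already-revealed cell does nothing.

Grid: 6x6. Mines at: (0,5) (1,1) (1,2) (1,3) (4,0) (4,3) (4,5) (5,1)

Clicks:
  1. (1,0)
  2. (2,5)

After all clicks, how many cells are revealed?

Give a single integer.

Answer: 7

Derivation:
Click 1 (1,0) count=1: revealed 1 new [(1,0)] -> total=1
Click 2 (2,5) count=0: revealed 6 new [(1,4) (1,5) (2,4) (2,5) (3,4) (3,5)] -> total=7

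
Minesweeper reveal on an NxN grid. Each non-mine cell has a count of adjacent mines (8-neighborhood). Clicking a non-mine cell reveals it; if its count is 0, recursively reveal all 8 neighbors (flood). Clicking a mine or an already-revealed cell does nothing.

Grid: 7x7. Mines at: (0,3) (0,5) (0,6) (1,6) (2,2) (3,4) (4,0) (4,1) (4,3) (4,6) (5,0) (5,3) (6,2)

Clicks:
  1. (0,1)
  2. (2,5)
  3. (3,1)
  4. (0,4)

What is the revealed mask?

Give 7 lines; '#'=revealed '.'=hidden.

Click 1 (0,1) count=0: revealed 10 new [(0,0) (0,1) (0,2) (1,0) (1,1) (1,2) (2,0) (2,1) (3,0) (3,1)] -> total=10
Click 2 (2,5) count=2: revealed 1 new [(2,5)] -> total=11
Click 3 (3,1) count=3: revealed 0 new [(none)] -> total=11
Click 4 (0,4) count=2: revealed 1 new [(0,4)] -> total=12

Answer: ###.#..
###....
##...#.
##.....
.......
.......
.......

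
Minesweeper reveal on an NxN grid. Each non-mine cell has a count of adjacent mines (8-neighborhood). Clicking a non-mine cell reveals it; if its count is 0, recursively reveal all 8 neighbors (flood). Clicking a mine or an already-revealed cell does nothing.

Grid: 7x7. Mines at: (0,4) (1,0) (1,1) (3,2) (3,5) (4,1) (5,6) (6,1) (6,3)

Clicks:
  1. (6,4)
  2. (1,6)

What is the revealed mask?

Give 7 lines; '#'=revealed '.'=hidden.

Click 1 (6,4) count=1: revealed 1 new [(6,4)] -> total=1
Click 2 (1,6) count=0: revealed 6 new [(0,5) (0,6) (1,5) (1,6) (2,5) (2,6)] -> total=7

Answer: .....##
.....##
.....##
.......
.......
.......
....#..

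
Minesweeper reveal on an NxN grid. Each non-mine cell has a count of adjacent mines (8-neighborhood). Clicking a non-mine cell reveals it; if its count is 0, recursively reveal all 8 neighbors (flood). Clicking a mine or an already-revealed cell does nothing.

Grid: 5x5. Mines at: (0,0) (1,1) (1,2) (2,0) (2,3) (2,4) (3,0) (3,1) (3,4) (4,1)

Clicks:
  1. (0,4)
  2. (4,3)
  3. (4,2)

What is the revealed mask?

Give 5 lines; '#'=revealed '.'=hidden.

Answer: ...##
...##
.....
.....
..##.

Derivation:
Click 1 (0,4) count=0: revealed 4 new [(0,3) (0,4) (1,3) (1,4)] -> total=4
Click 2 (4,3) count=1: revealed 1 new [(4,3)] -> total=5
Click 3 (4,2) count=2: revealed 1 new [(4,2)] -> total=6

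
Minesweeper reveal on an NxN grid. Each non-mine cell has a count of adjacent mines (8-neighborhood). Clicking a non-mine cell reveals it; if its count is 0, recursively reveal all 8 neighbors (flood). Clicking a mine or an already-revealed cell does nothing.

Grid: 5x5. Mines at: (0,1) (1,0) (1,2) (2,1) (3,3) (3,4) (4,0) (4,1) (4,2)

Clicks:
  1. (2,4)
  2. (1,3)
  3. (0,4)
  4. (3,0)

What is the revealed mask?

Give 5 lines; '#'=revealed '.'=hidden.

Click 1 (2,4) count=2: revealed 1 new [(2,4)] -> total=1
Click 2 (1,3) count=1: revealed 1 new [(1,3)] -> total=2
Click 3 (0,4) count=0: revealed 4 new [(0,3) (0,4) (1,4) (2,3)] -> total=6
Click 4 (3,0) count=3: revealed 1 new [(3,0)] -> total=7

Answer: ...##
...##
...##
#....
.....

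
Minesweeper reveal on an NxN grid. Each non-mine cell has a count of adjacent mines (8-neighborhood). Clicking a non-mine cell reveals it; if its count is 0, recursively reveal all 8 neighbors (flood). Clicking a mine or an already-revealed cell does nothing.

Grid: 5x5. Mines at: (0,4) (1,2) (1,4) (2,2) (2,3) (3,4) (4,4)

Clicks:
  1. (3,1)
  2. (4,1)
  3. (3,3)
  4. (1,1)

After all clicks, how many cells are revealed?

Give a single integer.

Answer: 14

Derivation:
Click 1 (3,1) count=1: revealed 1 new [(3,1)] -> total=1
Click 2 (4,1) count=0: revealed 13 new [(0,0) (0,1) (1,0) (1,1) (2,0) (2,1) (3,0) (3,2) (3,3) (4,0) (4,1) (4,2) (4,3)] -> total=14
Click 3 (3,3) count=4: revealed 0 new [(none)] -> total=14
Click 4 (1,1) count=2: revealed 0 new [(none)] -> total=14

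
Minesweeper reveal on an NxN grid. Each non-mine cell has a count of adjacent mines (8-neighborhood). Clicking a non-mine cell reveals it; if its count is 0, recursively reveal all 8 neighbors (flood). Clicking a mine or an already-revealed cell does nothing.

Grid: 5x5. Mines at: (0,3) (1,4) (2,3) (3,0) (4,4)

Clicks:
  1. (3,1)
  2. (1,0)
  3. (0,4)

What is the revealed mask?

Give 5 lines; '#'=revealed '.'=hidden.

Answer: ###.#
###..
###..
.#...
.....

Derivation:
Click 1 (3,1) count=1: revealed 1 new [(3,1)] -> total=1
Click 2 (1,0) count=0: revealed 9 new [(0,0) (0,1) (0,2) (1,0) (1,1) (1,2) (2,0) (2,1) (2,2)] -> total=10
Click 3 (0,4) count=2: revealed 1 new [(0,4)] -> total=11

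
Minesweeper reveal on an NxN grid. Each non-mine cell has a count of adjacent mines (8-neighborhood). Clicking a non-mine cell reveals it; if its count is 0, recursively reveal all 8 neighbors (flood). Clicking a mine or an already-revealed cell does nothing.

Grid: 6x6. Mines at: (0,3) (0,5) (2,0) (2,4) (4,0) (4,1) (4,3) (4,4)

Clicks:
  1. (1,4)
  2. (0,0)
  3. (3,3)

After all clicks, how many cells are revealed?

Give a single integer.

Answer: 8

Derivation:
Click 1 (1,4) count=3: revealed 1 new [(1,4)] -> total=1
Click 2 (0,0) count=0: revealed 6 new [(0,0) (0,1) (0,2) (1,0) (1,1) (1,2)] -> total=7
Click 3 (3,3) count=3: revealed 1 new [(3,3)] -> total=8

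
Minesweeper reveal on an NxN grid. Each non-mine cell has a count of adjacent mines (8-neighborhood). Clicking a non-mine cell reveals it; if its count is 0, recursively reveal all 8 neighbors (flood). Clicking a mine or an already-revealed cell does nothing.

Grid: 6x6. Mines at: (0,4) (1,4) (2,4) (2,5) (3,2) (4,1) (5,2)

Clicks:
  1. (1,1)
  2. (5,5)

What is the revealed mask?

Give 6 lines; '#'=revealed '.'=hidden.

Click 1 (1,1) count=0: revealed 14 new [(0,0) (0,1) (0,2) (0,3) (1,0) (1,1) (1,2) (1,3) (2,0) (2,1) (2,2) (2,3) (3,0) (3,1)] -> total=14
Click 2 (5,5) count=0: revealed 9 new [(3,3) (3,4) (3,5) (4,3) (4,4) (4,5) (5,3) (5,4) (5,5)] -> total=23

Answer: ####..
####..
####..
##.###
...###
...###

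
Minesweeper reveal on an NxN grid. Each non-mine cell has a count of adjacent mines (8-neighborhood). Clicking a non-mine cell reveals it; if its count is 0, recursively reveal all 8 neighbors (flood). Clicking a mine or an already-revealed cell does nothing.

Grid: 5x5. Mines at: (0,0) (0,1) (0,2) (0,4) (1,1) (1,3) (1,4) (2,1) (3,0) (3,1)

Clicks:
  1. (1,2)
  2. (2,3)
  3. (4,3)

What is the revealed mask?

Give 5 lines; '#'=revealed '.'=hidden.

Answer: .....
..#..
..###
..###
..###

Derivation:
Click 1 (1,2) count=5: revealed 1 new [(1,2)] -> total=1
Click 2 (2,3) count=2: revealed 1 new [(2,3)] -> total=2
Click 3 (4,3) count=0: revealed 8 new [(2,2) (2,4) (3,2) (3,3) (3,4) (4,2) (4,3) (4,4)] -> total=10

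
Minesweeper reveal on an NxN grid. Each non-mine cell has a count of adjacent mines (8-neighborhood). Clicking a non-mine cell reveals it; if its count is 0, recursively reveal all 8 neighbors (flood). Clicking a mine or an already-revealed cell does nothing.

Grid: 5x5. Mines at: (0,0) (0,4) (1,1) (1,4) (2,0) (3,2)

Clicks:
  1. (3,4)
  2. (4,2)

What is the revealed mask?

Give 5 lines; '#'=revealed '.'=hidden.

Click 1 (3,4) count=0: revealed 6 new [(2,3) (2,4) (3,3) (3,4) (4,3) (4,4)] -> total=6
Click 2 (4,2) count=1: revealed 1 new [(4,2)] -> total=7

Answer: .....
.....
...##
...##
..###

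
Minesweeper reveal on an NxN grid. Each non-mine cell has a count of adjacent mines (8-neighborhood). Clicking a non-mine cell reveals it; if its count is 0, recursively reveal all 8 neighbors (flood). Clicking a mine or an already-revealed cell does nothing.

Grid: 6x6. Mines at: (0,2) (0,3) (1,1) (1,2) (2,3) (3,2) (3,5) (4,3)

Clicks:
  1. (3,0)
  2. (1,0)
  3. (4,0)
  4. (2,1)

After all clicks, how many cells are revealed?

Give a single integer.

Click 1 (3,0) count=0: revealed 10 new [(2,0) (2,1) (3,0) (3,1) (4,0) (4,1) (4,2) (5,0) (5,1) (5,2)] -> total=10
Click 2 (1,0) count=1: revealed 1 new [(1,0)] -> total=11
Click 3 (4,0) count=0: revealed 0 new [(none)] -> total=11
Click 4 (2,1) count=3: revealed 0 new [(none)] -> total=11

Answer: 11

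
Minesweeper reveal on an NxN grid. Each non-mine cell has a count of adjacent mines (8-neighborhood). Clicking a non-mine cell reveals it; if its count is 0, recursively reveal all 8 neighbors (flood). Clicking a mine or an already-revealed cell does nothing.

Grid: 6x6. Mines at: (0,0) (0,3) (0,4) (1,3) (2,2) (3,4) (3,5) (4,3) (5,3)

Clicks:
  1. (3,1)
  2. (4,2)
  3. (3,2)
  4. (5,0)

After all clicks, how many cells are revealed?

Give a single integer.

Click 1 (3,1) count=1: revealed 1 new [(3,1)] -> total=1
Click 2 (4,2) count=2: revealed 1 new [(4,2)] -> total=2
Click 3 (3,2) count=2: revealed 1 new [(3,2)] -> total=3
Click 4 (5,0) count=0: revealed 10 new [(1,0) (1,1) (2,0) (2,1) (3,0) (4,0) (4,1) (5,0) (5,1) (5,2)] -> total=13

Answer: 13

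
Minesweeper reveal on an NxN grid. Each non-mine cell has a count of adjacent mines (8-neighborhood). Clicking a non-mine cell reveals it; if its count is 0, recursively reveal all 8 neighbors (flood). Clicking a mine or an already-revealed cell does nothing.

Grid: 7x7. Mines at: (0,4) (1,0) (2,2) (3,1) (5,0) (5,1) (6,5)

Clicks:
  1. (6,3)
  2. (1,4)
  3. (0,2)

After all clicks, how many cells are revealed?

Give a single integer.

Click 1 (6,3) count=0: revealed 28 new [(0,5) (0,6) (1,3) (1,4) (1,5) (1,6) (2,3) (2,4) (2,5) (2,6) (3,2) (3,3) (3,4) (3,5) (3,6) (4,2) (4,3) (4,4) (4,5) (4,6) (5,2) (5,3) (5,4) (5,5) (5,6) (6,2) (6,3) (6,4)] -> total=28
Click 2 (1,4) count=1: revealed 0 new [(none)] -> total=28
Click 3 (0,2) count=0: revealed 5 new [(0,1) (0,2) (0,3) (1,1) (1,2)] -> total=33

Answer: 33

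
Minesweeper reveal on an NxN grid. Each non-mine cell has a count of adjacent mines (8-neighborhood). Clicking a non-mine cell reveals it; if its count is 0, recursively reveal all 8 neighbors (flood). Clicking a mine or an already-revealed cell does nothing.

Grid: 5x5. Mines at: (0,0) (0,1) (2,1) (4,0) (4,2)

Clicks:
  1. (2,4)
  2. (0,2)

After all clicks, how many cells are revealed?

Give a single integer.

Answer: 14

Derivation:
Click 1 (2,4) count=0: revealed 14 new [(0,2) (0,3) (0,4) (1,2) (1,3) (1,4) (2,2) (2,3) (2,4) (3,2) (3,3) (3,4) (4,3) (4,4)] -> total=14
Click 2 (0,2) count=1: revealed 0 new [(none)] -> total=14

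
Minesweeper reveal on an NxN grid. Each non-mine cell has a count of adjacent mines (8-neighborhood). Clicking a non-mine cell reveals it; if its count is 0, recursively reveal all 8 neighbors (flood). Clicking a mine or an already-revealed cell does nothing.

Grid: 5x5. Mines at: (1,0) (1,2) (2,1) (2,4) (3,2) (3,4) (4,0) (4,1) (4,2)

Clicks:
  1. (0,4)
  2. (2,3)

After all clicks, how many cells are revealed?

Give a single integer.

Answer: 5

Derivation:
Click 1 (0,4) count=0: revealed 4 new [(0,3) (0,4) (1,3) (1,4)] -> total=4
Click 2 (2,3) count=4: revealed 1 new [(2,3)] -> total=5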